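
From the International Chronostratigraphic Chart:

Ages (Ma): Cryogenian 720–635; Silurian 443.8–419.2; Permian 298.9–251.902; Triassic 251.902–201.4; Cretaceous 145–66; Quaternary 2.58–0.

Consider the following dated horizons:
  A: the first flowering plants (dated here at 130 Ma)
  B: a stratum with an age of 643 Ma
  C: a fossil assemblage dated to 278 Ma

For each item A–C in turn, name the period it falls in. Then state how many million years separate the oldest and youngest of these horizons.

Match each age against the start–end ranges in the excerpt: A = 130 Ma → Cretaceous (145–66); B = 643 Ma → Cryogenian (720–635); C = 278 Ma → Permian (298.9–251.902).
The largest age is 643 Ma and the smallest is 130 Ma; their difference is 513 Myr.

A — Cretaceous; B — Cryogenian; C — Permian; span 513 million years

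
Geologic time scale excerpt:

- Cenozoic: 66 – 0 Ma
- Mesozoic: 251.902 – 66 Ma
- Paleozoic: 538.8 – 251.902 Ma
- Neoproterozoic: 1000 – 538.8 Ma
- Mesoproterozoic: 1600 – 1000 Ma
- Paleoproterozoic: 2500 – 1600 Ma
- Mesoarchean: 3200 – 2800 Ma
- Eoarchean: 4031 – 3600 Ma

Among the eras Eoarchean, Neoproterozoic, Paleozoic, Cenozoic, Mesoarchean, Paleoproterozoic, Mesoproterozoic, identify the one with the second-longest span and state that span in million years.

Start − end for each: Eoarchean 4031 − 3600 = 431; Neoproterozoic 1000 − 538.8 = 461.2; Paleozoic 538.8 − 251.902 = 286.898; Cenozoic 66 − 0 = 66; Mesoarchean 3200 − 2800 = 400; Paleoproterozoic 2500 − 1600 = 900; Mesoproterozoic 1600 − 1000 = 600.
Ranking these from longest: Paleoproterozoic > Mesoproterozoic > Neoproterozoic > Eoarchean > Mesoarchean > Paleozoic > Cenozoic.
Position 2 in that ranking is Mesoproterozoic, which lasted 600 Myr.

Mesoproterozoic, 600 million years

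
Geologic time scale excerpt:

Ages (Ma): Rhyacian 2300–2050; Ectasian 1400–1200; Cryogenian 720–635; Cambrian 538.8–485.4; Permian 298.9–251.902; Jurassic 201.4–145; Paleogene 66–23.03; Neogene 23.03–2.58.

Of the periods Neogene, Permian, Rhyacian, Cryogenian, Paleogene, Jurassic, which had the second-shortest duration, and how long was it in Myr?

Durations: Neogene 20.45; Permian 46.998; Rhyacian 250; Cryogenian 85; Paleogene 42.97; Jurassic 56.4 Myr.
Sorted shortest-first: Neogene (20.45), Paleogene (42.97), Permian (46.998), Jurassic (56.4), Cryogenian (85), Rhyacian (250).
The second shortest is Paleogene at 42.97 Myr.

Paleogene, 42.97 million years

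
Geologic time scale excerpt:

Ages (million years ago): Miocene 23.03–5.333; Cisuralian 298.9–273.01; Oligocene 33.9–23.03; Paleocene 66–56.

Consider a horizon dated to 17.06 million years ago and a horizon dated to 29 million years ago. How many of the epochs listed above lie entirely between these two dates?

The older date is 29 Ma and the younger is 17.06 Ma.
No epoch both begins after 29 Ma and ends before 17.06 Ma, so the count is 0.

0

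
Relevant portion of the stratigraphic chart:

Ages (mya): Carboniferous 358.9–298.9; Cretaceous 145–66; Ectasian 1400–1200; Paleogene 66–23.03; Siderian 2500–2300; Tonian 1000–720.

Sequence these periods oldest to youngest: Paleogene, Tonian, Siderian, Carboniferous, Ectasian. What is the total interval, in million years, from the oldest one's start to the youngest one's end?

Siderian, Ectasian, Tonian, Carboniferous, Paleogene; total span 2476.97 Myr

From the excerpt: Paleogene 66–23.03; Tonian 1000–720; Siderian 2500–2300; Carboniferous 358.9–298.9; Ectasian 1400–1200 (Ma).
Larger Ma is earlier, so the oldest is Siderian and the youngest is Paleogene; oldest to youngest: Siderian, Ectasian, Tonian, Carboniferous, Paleogene.
Oldest start 2500 minus youngest end 23.03 gives 2476.97 Myr overall.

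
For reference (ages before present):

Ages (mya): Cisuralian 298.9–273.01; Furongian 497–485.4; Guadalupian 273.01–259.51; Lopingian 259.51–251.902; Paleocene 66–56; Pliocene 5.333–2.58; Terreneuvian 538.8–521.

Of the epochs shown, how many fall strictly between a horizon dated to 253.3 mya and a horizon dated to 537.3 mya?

3

537.3 Ma sits inside the Terreneuvian (538.8–521) and 253.3 Ma inside the Lopingian (259.51–251.902); neither of those is wholly between the two dates.
The listed epochs lying completely between them are Furongian, Cisuralian, Guadalupian — 3 in all.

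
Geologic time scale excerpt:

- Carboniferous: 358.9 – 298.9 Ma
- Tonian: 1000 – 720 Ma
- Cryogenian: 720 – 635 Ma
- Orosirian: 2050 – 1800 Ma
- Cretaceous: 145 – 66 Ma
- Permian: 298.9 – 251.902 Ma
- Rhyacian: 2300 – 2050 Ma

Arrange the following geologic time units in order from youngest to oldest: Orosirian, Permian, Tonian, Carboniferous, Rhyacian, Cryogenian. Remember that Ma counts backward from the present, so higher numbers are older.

Read off each span (Ma): Orosirian 2050–1800; Permian 298.9–251.902; Tonian 1000–720; Carboniferous 358.9–298.9; Rhyacian 2300–2050; Cryogenian 720–635.
Larger Ma is older, so oldest→youngest is Rhyacian, Orosirian, Tonian, Cryogenian, Carboniferous, Permian; reverse it for youngest→oldest.

Permian, Carboniferous, Cryogenian, Tonian, Orosirian, Rhyacian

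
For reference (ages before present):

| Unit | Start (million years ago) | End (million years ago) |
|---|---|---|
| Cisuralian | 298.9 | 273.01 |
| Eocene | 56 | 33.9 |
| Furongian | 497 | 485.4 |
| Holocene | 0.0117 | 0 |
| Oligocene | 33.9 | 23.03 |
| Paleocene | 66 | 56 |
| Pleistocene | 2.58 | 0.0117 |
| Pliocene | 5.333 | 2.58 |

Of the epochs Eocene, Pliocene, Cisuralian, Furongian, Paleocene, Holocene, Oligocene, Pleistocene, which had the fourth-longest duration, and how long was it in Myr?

Start − end for each: Eocene 56 − 33.9 = 22.1; Pliocene 5.333 − 2.58 = 2.753; Cisuralian 298.9 − 273.01 = 25.89; Furongian 497 − 485.4 = 11.6; Paleocene 66 − 56 = 10; Holocene 0.0117 − 0 = 0.0117; Oligocene 33.9 − 23.03 = 10.87; Pleistocene 2.58 − 0.0117 = 2.5683.
Ranking these from longest: Cisuralian > Eocene > Furongian > Oligocene > Paleocene > Pliocene > Pleistocene > Holocene.
Position 4 in that ranking is Oligocene, which lasted 10.87 Myr.

Oligocene, 10.87 million years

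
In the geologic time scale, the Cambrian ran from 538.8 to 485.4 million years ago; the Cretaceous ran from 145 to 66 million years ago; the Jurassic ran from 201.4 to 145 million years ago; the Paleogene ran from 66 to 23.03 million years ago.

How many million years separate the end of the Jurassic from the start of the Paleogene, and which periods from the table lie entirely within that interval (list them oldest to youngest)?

End of Jurassic = 145 Ma; start of Paleogene = 66 Ma.
Gap = 145 − 66 = 79 Myr.
Periods wholly inside 145–66 Ma: Cretaceous (145–66).

79 million years; Cretaceous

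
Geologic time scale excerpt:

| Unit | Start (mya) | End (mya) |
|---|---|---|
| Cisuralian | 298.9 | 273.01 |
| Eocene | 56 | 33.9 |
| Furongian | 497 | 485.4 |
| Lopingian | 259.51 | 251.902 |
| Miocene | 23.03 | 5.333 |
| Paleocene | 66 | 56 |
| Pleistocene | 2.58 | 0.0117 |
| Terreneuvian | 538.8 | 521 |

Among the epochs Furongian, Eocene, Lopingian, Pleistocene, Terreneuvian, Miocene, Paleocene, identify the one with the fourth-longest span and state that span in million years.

Furongian, 11.6 million years

Start − end for each: Furongian 497 − 485.4 = 11.6; Eocene 56 − 33.9 = 22.1; Lopingian 259.51 − 251.902 = 7.608; Pleistocene 2.58 − 0.0117 = 2.5683; Terreneuvian 538.8 − 521 = 17.8; Miocene 23.03 − 5.333 = 17.697; Paleocene 66 − 56 = 10.
Ranking these from longest: Eocene > Terreneuvian > Miocene > Furongian > Paleocene > Lopingian > Pleistocene.
Position 4 in that ranking is Furongian, which lasted 11.6 Myr.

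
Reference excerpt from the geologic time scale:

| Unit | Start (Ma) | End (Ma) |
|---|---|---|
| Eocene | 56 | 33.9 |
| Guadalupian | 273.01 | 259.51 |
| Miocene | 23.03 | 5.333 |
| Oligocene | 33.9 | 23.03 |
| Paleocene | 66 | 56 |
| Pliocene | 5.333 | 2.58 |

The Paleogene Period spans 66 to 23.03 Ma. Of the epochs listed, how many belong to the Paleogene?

3

Epochs inside 66–23.03 Ma: Paleocene, Eocene, Oligocene — 3 in total.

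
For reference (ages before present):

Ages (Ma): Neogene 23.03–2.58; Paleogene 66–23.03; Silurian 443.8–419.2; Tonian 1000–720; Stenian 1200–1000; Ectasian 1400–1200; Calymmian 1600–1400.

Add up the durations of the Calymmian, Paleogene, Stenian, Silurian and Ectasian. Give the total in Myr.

667.57 million years

Duration is start − end for each: (1600 − 1400) + (66 − 23.03) + (1200 − 1000) + (443.8 − 419.2) + (1400 − 1200).
That is 200 + 42.97 + 200 + 24.6 + 200, which totals 667.57 million years.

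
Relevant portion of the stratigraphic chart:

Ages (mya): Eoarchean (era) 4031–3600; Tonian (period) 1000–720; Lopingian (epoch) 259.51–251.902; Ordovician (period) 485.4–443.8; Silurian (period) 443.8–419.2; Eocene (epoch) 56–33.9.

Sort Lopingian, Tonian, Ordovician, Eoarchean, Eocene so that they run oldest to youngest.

Eoarchean → Tonian → Ordovician → Lopingian → Eocene

Read off each span (Ma): Lopingian 259.51–251.902; Tonian 1000–720; Ordovician 485.4–443.8; Eoarchean 4031–3600; Eocene 56–33.9.
Larger Ma is older, so oldest→youngest is Eoarchean, Tonian, Ordovician, Lopingian, Eocene.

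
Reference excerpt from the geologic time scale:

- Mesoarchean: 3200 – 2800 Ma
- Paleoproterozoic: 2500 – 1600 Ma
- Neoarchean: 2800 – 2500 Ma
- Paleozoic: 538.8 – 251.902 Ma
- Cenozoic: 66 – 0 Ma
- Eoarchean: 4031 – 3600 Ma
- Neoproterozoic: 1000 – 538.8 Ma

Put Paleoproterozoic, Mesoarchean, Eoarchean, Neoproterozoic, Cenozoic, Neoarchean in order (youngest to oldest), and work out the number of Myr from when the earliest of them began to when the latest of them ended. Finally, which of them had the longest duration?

Cenozoic, Neoproterozoic, Paleoproterozoic, Neoarchean, Mesoarchean, Eoarchean; total span 4031 Myr; longest is Paleoproterozoic

Start ages (Ma): Eoarchean 4031, Mesoarchean 3200, Neoarchean 2800, Paleoproterozoic 2500, Neoproterozoic 1000, Cenozoic 66.
Ordered youngest to oldest: Cenozoic, Neoproterozoic, Paleoproterozoic, Neoarchean, Mesoarchean, Eoarchean.
Span = 4031 − 0 = 4031 Myr.
Durations: Eoarchean 431, Neoproterozoic 461.2, Paleoproterozoic 900, Cenozoic 66, Mesoarchean 400, Neoarchean 300 → longest is Paleoproterozoic (900 Myr).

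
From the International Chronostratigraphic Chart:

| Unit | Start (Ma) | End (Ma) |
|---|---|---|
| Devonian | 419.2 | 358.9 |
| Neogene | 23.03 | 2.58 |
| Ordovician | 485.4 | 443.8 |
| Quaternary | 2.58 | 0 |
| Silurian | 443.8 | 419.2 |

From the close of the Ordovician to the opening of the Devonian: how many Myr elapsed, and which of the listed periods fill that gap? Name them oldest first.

24.6 million years; Silurian

The Ordovician closes at 443.8 Ma and the Devonian opens at 419.2 Ma, so the interval is 443.8 − 419.2 = 24.6 Myr.
A period fits inside if it starts at or after 443.8 Ma and ends at or before 419.2 Ma; oldest first that gives Silurian.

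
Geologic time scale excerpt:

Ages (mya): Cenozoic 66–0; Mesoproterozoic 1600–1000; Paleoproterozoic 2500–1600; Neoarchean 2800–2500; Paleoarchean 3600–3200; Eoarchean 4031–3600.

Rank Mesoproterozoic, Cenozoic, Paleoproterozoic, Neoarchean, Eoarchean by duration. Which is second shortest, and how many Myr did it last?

Neoarchean, 300 million years

Durations: Mesoproterozoic 600; Cenozoic 66; Paleoproterozoic 900; Neoarchean 300; Eoarchean 431 Myr.
Sorted shortest-first: Cenozoic (66), Neoarchean (300), Eoarchean (431), Mesoproterozoic (600), Paleoproterozoic (900).
The second shortest is Neoarchean at 300 Myr.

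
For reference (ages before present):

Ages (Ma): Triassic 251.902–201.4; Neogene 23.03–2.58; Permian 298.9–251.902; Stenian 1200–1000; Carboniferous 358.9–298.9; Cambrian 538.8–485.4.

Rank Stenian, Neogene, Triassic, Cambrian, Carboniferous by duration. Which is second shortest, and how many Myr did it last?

Triassic, 50.502 million years

Durations: Stenian 200; Neogene 20.45; Triassic 50.502; Cambrian 53.4; Carboniferous 60 Myr.
Sorted shortest-first: Neogene (20.45), Triassic (50.502), Cambrian (53.4), Carboniferous (60), Stenian (200).
The second shortest is Triassic at 50.502 Myr.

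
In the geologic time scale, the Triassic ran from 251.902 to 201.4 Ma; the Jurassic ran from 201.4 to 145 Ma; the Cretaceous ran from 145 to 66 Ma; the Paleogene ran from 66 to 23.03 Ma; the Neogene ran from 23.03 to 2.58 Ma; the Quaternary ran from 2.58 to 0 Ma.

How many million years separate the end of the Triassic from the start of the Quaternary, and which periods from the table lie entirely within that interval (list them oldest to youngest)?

198.82 million years; Jurassic, Cretaceous, Paleogene, Neogene

End of Triassic = 201.4 Ma; start of Quaternary = 2.58 Ma.
Gap = 201.4 − 2.58 = 198.82 Myr.
Periods wholly inside 201.4–2.58 Ma: Jurassic (201.4–145), Cretaceous (145–66), Paleogene (66–23.03), Neogene (23.03–2.58).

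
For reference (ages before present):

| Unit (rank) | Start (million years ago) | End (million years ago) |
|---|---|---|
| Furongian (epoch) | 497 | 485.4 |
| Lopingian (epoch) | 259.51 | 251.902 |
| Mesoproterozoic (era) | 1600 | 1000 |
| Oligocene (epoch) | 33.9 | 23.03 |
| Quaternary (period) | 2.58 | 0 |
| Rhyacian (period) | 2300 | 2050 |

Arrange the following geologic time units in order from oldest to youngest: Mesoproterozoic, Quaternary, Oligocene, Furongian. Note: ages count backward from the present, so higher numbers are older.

Mesoproterozoic, then Furongian, then Oligocene, then Quaternary

The oldest of these is Mesoproterozoic (starts 1600 Ma) and the youngest is Quaternary (ends 0 Ma).
In between, by decreasing start age: Furongian (497), Oligocene (33.9).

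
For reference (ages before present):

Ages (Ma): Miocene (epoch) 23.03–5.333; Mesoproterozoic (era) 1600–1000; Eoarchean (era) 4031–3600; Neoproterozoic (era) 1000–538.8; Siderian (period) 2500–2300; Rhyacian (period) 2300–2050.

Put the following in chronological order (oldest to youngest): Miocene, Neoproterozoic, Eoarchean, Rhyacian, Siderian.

Eoarchean → Siderian → Rhyacian → Neoproterozoic → Miocene

Sorting by start age (descending Ma, since larger Ma = older): Eoarchean began 4031, Siderian began 2500, Rhyacian began 2300, Neoproterozoic began 1000, Miocene began 23.03.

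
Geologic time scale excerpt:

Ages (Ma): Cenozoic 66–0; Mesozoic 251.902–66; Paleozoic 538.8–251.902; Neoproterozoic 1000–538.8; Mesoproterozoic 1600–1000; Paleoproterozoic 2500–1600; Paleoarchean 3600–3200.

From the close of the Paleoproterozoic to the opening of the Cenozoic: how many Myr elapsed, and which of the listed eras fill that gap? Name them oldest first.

1534 million years; Mesoproterozoic, Neoproterozoic, Paleozoic, Mesozoic

The Paleoproterozoic closes at 1600 Ma and the Cenozoic opens at 66 Ma, so the interval is 1600 − 66 = 1534 Myr.
An era fits inside if it starts at or after 1600 Ma and ends at or before 66 Ma; oldest first that gives Mesoproterozoic, Neoproterozoic, Paleozoic, Mesozoic.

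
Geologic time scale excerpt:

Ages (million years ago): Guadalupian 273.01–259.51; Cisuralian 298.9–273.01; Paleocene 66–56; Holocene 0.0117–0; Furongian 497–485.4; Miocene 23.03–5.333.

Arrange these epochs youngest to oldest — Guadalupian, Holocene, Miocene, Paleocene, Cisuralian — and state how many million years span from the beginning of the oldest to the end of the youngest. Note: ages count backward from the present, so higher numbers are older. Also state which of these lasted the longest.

Holocene → Miocene → Paleocene → Guadalupian → Cisuralian; total span 298.9 Myr; longest is Cisuralian

Start ages (Ma): Cisuralian 298.9, Guadalupian 273.01, Paleocene 66, Miocene 23.03, Holocene 0.0117.
Ordered youngest to oldest: Holocene, Miocene, Paleocene, Guadalupian, Cisuralian.
Span = 298.9 − 0 = 298.9 Myr.
Durations: Miocene 17.697, Holocene 0.0117, Paleocene 10, Guadalupian 13.5, Cisuralian 25.89 → longest is Cisuralian (25.89 Myr).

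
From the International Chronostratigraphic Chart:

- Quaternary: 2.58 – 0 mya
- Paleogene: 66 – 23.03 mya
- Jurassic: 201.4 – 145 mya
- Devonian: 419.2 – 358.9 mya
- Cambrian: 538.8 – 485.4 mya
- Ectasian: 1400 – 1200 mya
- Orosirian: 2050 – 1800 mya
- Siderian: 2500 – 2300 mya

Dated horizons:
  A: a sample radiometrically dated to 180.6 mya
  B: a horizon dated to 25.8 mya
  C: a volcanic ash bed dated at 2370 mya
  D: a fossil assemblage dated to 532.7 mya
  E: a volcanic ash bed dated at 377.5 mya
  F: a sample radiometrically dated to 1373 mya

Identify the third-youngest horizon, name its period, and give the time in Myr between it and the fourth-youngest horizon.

Smaller Ma means younger, so youngest first: B 25.8 < A 180.6 < E 377.5 < D 532.7 < F 1373 < C 2370.
Counting 3 along gives E (377.5 Ma); the excerpt puts that inside the Devonian, 419.2–358.9 Ma.
Next in line is D (532.7 Ma), and 532.7 − 377.5 = 155.2 Myr.

E, in the Devonian; 155.2 million years to D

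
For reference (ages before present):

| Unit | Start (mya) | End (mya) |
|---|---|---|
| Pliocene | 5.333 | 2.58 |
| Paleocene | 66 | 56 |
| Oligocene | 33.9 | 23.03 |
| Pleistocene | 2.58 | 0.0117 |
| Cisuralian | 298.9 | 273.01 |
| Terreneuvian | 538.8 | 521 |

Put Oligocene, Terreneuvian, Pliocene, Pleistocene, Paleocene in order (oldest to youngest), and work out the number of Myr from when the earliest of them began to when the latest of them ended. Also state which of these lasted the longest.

Start ages (Ma): Terreneuvian 538.8, Paleocene 66, Oligocene 33.9, Pliocene 5.333, Pleistocene 2.58.
Ordered oldest to youngest: Terreneuvian, Paleocene, Oligocene, Pliocene, Pleistocene.
Span = 538.8 − 0.0117 = 538.7883 Myr.
Durations: Pleistocene 2.5683, Pliocene 2.753, Oligocene 10.87, Paleocene 10, Terreneuvian 17.8 → longest is Terreneuvian (17.8 Myr).

Terreneuvian, Paleocene, Oligocene, Pliocene, Pleistocene; total span 538.7883 Myr; longest is Terreneuvian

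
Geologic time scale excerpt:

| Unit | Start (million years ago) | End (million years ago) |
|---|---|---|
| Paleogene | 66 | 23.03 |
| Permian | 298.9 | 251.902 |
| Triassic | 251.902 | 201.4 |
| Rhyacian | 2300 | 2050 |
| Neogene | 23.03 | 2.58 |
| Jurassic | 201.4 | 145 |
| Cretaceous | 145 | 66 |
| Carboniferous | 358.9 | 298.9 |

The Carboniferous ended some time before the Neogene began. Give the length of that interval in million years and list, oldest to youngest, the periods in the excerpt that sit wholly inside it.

275.87 million years; Permian, Triassic, Jurassic, Cretaceous, Paleogene

End of Carboniferous = 298.9 Ma; start of Neogene = 23.03 Ma.
Gap = 298.9 − 23.03 = 275.87 Myr.
Periods wholly inside 298.9–23.03 Ma: Permian (298.9–251.902), Triassic (251.902–201.4), Jurassic (201.4–145), Cretaceous (145–66), Paleogene (66–23.03).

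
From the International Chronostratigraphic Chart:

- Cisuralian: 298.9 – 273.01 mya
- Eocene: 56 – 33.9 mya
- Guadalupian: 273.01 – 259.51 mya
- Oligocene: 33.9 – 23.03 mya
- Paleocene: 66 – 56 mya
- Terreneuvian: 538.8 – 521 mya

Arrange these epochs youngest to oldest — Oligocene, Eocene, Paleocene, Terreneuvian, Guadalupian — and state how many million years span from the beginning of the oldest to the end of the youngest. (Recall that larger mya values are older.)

From the excerpt: Oligocene 33.9–23.03; Eocene 56–33.9; Paleocene 66–56; Terreneuvian 538.8–521; Guadalupian 273.01–259.51 (Ma).
Larger Ma is earlier, so the oldest is Terreneuvian and the youngest is Oligocene; youngest to oldest: Oligocene, Eocene, Paleocene, Guadalupian, Terreneuvian.
Oldest start 538.8 minus youngest end 23.03 gives 515.77 Myr overall.

Oligocene → Eocene → Paleocene → Guadalupian → Terreneuvian; total span 515.77 Myr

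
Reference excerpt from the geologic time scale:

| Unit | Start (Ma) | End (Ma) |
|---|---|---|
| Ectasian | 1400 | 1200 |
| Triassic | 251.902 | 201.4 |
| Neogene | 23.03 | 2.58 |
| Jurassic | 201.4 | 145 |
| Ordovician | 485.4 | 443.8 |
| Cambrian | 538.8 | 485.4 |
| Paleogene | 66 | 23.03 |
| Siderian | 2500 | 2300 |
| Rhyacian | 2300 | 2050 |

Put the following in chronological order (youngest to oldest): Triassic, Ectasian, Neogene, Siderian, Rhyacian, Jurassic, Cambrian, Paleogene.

Neogene, Paleogene, Jurassic, Triassic, Cambrian, Ectasian, Rhyacian, Siderian

Read off each span (Ma): Triassic 251.902–201.4; Ectasian 1400–1200; Neogene 23.03–2.58; Siderian 2500–2300; Rhyacian 2300–2050; Jurassic 201.4–145; Cambrian 538.8–485.4; Paleogene 66–23.03.
Larger Ma is older, so oldest→youngest is Siderian, Rhyacian, Ectasian, Cambrian, Triassic, Jurassic, Paleogene, Neogene; reverse it for youngest→oldest.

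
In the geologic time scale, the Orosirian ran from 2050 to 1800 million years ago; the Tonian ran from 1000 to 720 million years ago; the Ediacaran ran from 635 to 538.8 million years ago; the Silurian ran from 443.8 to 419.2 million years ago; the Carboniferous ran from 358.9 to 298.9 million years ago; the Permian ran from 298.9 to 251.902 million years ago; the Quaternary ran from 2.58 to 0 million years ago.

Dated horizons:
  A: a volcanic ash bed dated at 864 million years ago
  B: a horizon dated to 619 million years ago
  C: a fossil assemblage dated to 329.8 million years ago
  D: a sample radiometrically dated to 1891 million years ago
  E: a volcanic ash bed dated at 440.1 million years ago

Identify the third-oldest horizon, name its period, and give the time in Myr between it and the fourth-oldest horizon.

B, in the Ediacaran; 178.9 million years to E

Larger Ma means older, so oldest first: D 1891 > A 864 > B 619 > E 440.1 > C 329.8.
Counting 3 along gives B (619 Ma); the excerpt puts that inside the Ediacaran, 635–538.8 Ma.
Next in line is E (440.1 Ma), and 619 − 440.1 = 178.9 Myr.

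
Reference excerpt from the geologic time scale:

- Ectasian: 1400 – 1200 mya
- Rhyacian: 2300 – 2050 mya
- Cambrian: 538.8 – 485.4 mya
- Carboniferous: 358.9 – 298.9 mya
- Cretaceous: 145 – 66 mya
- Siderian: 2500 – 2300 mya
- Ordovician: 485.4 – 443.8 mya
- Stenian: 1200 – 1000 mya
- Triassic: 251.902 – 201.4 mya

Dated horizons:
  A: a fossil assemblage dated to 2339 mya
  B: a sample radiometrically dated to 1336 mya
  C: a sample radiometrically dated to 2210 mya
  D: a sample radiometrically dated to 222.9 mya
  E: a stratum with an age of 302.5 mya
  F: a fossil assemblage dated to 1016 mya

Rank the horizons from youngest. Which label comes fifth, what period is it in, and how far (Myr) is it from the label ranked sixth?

C, in the Rhyacian; 129 million years to A

Smaller Ma means younger, so youngest first: D 222.9 < E 302.5 < F 1016 < B 1336 < C 2210 < A 2339.
Counting 5 along gives C (2210 Ma); the excerpt puts that inside the Rhyacian, 2300–2050 Ma.
Next in line is A (2339 Ma), and 2339 − 2210 = 129 Myr.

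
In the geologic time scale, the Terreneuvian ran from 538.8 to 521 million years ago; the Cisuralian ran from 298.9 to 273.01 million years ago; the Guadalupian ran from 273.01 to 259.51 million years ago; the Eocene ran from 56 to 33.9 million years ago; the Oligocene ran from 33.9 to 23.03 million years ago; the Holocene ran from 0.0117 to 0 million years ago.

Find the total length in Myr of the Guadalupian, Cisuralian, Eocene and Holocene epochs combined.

61.5017 million years

Duration is start − end for each: (273.01 − 259.51) + (298.9 − 273.01) + (56 − 33.9) + (0.0117 − 0).
That is 13.5 + 25.89 + 22.1 + 0.0117, which totals 61.5017 million years.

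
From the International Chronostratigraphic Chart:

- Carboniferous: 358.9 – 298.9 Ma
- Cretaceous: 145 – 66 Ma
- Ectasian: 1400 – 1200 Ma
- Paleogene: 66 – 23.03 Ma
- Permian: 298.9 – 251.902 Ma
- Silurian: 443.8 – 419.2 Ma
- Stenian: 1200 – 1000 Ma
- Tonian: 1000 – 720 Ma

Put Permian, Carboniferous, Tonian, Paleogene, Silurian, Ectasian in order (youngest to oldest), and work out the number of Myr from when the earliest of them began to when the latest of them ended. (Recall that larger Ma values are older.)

Paleogene, Permian, Carboniferous, Silurian, Tonian, Ectasian; total span 1376.97 Myr

From the excerpt: Permian 298.9–251.902; Carboniferous 358.9–298.9; Tonian 1000–720; Paleogene 66–23.03; Silurian 443.8–419.2; Ectasian 1400–1200 (Ma).
Larger Ma is earlier, so the oldest is Ectasian and the youngest is Paleogene; youngest to oldest: Paleogene, Permian, Carboniferous, Silurian, Tonian, Ectasian.
Oldest start 1400 minus youngest end 23.03 gives 1376.97 Myr overall.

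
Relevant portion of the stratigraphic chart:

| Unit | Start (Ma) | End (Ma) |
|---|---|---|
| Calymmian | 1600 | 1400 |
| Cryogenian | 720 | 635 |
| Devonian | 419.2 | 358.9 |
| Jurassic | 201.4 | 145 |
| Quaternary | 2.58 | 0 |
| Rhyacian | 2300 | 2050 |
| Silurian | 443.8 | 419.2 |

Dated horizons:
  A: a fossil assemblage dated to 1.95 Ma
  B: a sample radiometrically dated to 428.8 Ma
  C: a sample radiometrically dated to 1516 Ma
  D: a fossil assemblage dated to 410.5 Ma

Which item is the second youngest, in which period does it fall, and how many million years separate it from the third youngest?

D, in the Devonian; 18.3 million years to B

Smaller Ma means younger, so youngest first: A 1.95 < D 410.5 < B 428.8 < C 1516.
Counting 2 along gives D (410.5 Ma); the excerpt puts that inside the Devonian, 419.2–358.9 Ma.
Next in line is B (428.8 Ma), and 428.8 − 410.5 = 18.3 Myr.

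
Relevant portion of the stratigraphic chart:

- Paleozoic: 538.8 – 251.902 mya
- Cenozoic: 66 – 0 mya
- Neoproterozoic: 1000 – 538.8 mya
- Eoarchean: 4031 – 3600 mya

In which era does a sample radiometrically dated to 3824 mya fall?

3824 Ma lies between 4031 and 3600 Ma, so it falls in the Eoarchean.

Eoarchean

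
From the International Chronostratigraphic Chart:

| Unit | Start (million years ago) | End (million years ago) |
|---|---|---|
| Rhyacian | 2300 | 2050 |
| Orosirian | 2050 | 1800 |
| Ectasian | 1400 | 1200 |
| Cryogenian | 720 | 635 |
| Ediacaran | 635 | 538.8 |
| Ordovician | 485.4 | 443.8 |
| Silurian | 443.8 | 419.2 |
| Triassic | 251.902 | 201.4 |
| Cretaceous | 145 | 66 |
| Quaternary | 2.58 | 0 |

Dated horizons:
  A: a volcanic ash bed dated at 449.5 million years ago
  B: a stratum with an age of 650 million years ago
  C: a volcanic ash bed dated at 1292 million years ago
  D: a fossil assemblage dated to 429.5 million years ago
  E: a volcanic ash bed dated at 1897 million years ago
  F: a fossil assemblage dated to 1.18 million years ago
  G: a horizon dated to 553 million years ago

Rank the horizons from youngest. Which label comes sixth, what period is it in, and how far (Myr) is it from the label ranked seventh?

C, in the Ectasian; 605 million years to E

Sorted youngest-first by Ma: F (1.18), D (429.5), A (449.5), G (553), B (650), C (1292), E (1897).
The sixth youngest is C at 1292 Ma, which lies in 1400–1200 Ma: the Ectasian.
The seventh youngest is E at 1897 Ma; separation = |1292 − 1897| = 605 Myr.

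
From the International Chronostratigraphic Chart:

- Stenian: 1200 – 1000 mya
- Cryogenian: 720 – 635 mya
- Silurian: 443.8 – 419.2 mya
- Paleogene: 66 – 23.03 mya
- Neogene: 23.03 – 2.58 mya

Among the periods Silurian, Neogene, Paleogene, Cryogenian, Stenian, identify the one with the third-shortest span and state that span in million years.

Paleogene, 42.97 million years

Durations: Silurian 24.6; Neogene 20.45; Paleogene 42.97; Cryogenian 85; Stenian 200 Myr.
Sorted shortest-first: Neogene (20.45), Silurian (24.6), Paleogene (42.97), Cryogenian (85), Stenian (200).
The third shortest is Paleogene at 42.97 Myr.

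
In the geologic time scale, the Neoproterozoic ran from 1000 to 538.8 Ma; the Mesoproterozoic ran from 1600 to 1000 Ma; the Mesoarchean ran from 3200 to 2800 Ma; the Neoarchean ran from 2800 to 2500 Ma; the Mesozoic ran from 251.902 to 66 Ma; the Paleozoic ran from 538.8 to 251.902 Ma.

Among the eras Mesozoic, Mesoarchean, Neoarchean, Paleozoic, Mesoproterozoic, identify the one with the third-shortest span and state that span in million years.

Neoarchean, 300 million years

Start − end for each: Mesozoic 251.902 − 66 = 185.902; Mesoarchean 3200 − 2800 = 400; Neoarchean 2800 − 2500 = 300; Paleozoic 538.8 − 251.902 = 286.898; Mesoproterozoic 1600 − 1000 = 600.
Ranking these from shortest: Mesozoic < Paleozoic < Neoarchean < Mesoarchean < Mesoproterozoic.
Position 3 in that ranking is Neoarchean, which lasted 300 Myr.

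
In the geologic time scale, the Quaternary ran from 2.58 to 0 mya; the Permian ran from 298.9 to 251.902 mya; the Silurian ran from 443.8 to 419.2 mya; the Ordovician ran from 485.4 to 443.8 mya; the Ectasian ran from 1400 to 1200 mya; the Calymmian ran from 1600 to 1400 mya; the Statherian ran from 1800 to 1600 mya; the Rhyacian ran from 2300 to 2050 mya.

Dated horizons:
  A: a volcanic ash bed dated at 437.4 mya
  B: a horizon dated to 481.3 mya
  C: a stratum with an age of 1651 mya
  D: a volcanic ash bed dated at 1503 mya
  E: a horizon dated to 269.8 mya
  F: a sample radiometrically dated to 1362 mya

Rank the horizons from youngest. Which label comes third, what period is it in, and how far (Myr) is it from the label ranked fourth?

Sorted youngest-first by Ma: E (269.8), A (437.4), B (481.3), F (1362), D (1503), C (1651).
The third youngest is B at 481.3 Ma, which lies in 485.4–443.8 Ma: the Ordovician.
The fourth youngest is F at 1362 Ma; separation = |481.3 − 1362| = 880.7 Myr.

B, in the Ordovician; 880.7 million years to F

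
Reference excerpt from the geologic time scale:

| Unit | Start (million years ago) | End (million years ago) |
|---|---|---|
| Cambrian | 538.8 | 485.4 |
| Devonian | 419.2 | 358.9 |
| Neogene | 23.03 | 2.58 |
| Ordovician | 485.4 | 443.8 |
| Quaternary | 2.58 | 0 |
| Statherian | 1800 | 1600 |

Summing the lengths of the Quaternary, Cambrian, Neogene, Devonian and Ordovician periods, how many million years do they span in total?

Duration is start − end for each: (2.58 − 0) + (538.8 − 485.4) + (23.03 − 2.58) + (419.2 − 358.9) + (485.4 − 443.8).
That is 2.58 + 53.4 + 20.45 + 60.3 + 41.6, which totals 178.33 million years.

178.33 million years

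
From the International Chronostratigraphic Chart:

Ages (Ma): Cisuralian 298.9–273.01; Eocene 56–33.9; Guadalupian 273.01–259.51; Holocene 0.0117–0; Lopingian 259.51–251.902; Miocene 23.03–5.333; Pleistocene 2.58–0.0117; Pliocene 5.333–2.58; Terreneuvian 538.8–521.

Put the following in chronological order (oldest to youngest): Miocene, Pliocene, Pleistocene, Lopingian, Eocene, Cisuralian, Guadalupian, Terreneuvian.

Terreneuvian, Cisuralian, Guadalupian, Lopingian, Eocene, Miocene, Pliocene, Pleistocene

Sorting by start age (descending Ma, since larger Ma = older): Terreneuvian start 538.8, Cisuralian start 298.9, Guadalupian start 273.01, Lopingian start 259.51, Eocene start 56, Miocene start 23.03, Pliocene start 5.333, Pleistocene start 2.58.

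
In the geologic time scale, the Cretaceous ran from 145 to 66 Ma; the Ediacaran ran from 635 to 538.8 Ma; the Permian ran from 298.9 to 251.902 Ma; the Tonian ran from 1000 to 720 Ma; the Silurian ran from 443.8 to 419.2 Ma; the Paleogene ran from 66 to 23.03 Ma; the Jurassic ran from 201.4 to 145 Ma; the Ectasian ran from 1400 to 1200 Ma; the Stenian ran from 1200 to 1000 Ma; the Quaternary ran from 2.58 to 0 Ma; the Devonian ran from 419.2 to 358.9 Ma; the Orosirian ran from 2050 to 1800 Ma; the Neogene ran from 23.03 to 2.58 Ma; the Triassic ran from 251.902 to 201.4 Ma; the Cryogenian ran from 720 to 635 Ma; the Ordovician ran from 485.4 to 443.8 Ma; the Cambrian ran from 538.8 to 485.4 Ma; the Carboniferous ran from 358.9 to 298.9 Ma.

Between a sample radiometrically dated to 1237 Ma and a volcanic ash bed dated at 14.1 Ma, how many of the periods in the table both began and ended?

The older date is 1237 Ma and the younger is 14.1 Ma.
Periods with start < 1237 and end > 14.1 Ma: Stenian (1200–1000), Tonian (1000–720), Cryogenian (720–635), Ediacaran (635–538.8), Cambrian (538.8–485.4), Ordovician (485.4–443.8), Silurian (443.8–419.2), Devonian (419.2–358.9), Carboniferous (358.9–298.9), Permian (298.9–251.902), Triassic (251.902–201.4), Jurassic (201.4–145), Cretaceous (145–66), Paleogene (66–23.03).
That is 14 complete periods.

14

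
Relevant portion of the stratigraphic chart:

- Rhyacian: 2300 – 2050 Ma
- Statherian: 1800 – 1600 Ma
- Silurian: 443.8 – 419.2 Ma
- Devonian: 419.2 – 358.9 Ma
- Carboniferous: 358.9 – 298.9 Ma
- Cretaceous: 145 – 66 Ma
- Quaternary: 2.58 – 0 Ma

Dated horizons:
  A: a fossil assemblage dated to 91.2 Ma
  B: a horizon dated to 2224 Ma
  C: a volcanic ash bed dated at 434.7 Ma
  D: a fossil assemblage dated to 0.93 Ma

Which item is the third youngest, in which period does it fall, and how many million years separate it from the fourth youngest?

Sorted youngest-first by Ma: D (0.93), A (91.2), C (434.7), B (2224).
The third youngest is C at 434.7 Ma, which lies in 443.8–419.2 Ma: the Silurian.
The fourth youngest is B at 2224 Ma; separation = |434.7 − 2224| = 1789.3 Myr.

C, in the Silurian; 1789.3 million years to B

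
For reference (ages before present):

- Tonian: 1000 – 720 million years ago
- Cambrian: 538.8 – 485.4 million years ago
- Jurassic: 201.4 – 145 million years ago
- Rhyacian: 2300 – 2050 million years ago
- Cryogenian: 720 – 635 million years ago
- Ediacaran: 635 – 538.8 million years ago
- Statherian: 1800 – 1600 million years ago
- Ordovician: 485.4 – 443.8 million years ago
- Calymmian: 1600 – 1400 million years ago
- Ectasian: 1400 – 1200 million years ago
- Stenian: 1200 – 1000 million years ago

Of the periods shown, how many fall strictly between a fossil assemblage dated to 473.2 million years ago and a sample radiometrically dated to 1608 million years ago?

7

1608 Ma sits inside the Statherian (1800–1600) and 473.2 Ma inside the Ordovician (485.4–443.8); neither of those is wholly between the two dates.
The listed periods lying completely between them are Calymmian, Ectasian, Stenian, Tonian, Cryogenian, Ediacaran, Cambrian — 7 in all.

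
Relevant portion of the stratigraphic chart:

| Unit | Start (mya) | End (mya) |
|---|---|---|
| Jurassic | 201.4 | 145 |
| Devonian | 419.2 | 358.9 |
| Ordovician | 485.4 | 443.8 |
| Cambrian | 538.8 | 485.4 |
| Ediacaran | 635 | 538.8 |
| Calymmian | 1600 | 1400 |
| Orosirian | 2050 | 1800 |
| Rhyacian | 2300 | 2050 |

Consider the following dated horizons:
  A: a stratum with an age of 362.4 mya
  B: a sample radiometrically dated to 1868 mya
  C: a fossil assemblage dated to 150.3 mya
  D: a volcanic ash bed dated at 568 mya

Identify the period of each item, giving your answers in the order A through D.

A: 362.4 Ma lies in 419.2–358.9 Ma, so Devonian.
B: 1868 Ma lies in 2050–1800 Ma, so Orosirian.
C: 150.3 Ma lies in 201.4–145 Ma, so Jurassic.
D: 568 Ma lies in 635–538.8 Ma, so Ediacaran.

A — Devonian; B — Orosirian; C — Jurassic; D — Ediacaran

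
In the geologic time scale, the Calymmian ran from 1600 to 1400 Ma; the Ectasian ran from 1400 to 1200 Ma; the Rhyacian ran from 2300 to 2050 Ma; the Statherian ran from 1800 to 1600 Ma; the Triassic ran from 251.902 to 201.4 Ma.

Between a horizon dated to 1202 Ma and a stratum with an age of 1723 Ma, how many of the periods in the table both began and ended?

1

The older date is 1723 Ma and the younger is 1202 Ma.
Periods with start < 1723 and end > 1202 Ma: Calymmian (1600–1400).
That is 1 complete period.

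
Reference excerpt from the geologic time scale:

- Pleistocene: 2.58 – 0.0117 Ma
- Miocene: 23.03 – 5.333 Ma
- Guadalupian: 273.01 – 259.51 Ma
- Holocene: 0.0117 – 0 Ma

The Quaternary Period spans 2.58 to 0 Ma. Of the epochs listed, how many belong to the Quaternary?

Epochs inside 2.58–0 Ma: Pleistocene, Holocene — 2 in total.

2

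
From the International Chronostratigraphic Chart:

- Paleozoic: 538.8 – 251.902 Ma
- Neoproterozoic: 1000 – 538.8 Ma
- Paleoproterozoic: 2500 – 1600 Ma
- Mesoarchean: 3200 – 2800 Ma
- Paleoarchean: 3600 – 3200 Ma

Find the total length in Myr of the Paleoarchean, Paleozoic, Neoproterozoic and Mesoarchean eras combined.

Each duration: Paleoarchean = 400; Paleozoic = 286.898; Neoproterozoic = 461.2; Mesoarchean = 400.
Sum: 400 + 286.898 + 461.2 + 400 = 1548.098 Myr.

1548.098 million years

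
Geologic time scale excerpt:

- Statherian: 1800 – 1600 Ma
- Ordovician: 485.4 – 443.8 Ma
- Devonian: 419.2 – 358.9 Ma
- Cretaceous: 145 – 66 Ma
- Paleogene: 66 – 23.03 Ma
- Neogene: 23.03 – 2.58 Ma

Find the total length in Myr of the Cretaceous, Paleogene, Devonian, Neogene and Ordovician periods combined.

Duration is start − end for each: (145 − 66) + (66 − 23.03) + (419.2 − 358.9) + (23.03 − 2.58) + (485.4 − 443.8).
That is 79 + 42.97 + 60.3 + 20.45 + 41.6, which totals 244.32 million years.

244.32 million years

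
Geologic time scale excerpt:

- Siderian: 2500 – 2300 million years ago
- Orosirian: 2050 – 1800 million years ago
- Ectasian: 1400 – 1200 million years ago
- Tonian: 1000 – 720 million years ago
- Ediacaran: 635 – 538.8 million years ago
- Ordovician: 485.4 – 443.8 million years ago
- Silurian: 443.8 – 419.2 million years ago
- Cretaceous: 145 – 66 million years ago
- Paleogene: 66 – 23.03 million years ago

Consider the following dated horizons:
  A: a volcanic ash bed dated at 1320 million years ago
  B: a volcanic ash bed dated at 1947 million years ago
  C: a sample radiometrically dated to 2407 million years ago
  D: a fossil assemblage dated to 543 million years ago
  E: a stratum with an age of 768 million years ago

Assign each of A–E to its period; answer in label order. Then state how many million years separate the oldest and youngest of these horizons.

Match each age against the start–end ranges in the excerpt: A = 1320 Ma → Ectasian (1400–1200); B = 1947 Ma → Orosirian (2050–1800); C = 2407 Ma → Siderian (2500–2300); D = 543 Ma → Ediacaran (635–538.8); E = 768 Ma → Tonian (1000–720).
The largest age is 2407 Ma and the smallest is 543 Ma; their difference is 1864 Myr.

A — Ectasian; B — Orosirian; C — Siderian; D — Ediacaran; E — Tonian; span 1864 million years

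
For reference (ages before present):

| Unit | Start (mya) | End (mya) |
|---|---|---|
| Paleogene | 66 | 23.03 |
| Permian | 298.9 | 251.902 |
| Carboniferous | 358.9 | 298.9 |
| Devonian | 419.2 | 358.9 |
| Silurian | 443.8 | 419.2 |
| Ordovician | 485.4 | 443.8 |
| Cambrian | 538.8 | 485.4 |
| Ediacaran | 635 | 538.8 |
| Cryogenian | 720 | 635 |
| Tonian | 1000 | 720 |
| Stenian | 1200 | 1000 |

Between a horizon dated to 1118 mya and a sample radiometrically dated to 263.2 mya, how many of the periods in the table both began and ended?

8

1118 Ma sits inside the Stenian (1200–1000) and 263.2 Ma inside the Permian (298.9–251.902); neither of those is wholly between the two dates.
The listed periods lying completely between them are Tonian, Cryogenian, Ediacaran, Cambrian, Ordovician, Silurian, Devonian, Carboniferous — 8 in all.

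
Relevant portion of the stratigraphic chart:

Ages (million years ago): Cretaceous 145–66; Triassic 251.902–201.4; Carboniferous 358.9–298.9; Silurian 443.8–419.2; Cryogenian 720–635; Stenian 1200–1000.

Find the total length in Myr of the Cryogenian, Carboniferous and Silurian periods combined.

Duration is start − end for each: (720 − 635) + (358.9 − 298.9) + (443.8 − 419.2).
That is 85 + 60 + 24.6, which totals 169.6 million years.

169.6 million years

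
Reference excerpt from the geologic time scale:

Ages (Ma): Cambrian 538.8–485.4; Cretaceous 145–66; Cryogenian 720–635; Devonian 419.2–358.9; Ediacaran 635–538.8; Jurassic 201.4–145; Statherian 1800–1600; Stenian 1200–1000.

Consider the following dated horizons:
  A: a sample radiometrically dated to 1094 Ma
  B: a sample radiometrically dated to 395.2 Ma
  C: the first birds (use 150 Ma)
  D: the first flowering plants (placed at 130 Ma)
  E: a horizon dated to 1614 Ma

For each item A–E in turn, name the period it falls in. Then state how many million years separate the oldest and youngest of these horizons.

A — Stenian; B — Devonian; C — Jurassic; D — Cretaceous; E — Statherian; span 1484 million years

Match each age against the start–end ranges in the excerpt: A = 1094 Ma → Stenian (1200–1000); B = 395.2 Ma → Devonian (419.2–358.9); C = 150 Ma → Jurassic (201.4–145); D = 130 Ma → Cretaceous (145–66); E = 1614 Ma → Statherian (1800–1600).
The largest age is 1614 Ma and the smallest is 130 Ma; their difference is 1484 Myr.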